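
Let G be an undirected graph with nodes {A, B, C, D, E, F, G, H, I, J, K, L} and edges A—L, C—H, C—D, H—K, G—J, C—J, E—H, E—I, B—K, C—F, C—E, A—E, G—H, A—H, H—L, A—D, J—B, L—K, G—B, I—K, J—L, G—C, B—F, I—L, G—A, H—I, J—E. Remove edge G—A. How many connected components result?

1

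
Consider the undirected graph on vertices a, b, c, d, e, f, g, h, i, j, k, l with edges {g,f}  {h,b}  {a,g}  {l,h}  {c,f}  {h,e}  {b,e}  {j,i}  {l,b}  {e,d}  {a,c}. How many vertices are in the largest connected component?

k is isolated — a component by itself.
Starting from i we can reach i, j. That is one component of size 2.
Starting from a we can reach a, c, f, g. That is one component of size 4.
Starting from b we can reach b, d, e, h, l. That is one component of size 5.
The largest has 5 vertices.

5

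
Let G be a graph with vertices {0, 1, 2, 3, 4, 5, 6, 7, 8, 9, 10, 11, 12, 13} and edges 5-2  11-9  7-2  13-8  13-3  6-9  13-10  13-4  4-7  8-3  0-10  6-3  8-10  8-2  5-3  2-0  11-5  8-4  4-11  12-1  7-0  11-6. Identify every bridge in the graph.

The edges on the cycle 7-2-0-7 are not bridges since each lies on that cycle.
But removing 12-1 disconnects 12 from 1 — this is a bridge.

1-12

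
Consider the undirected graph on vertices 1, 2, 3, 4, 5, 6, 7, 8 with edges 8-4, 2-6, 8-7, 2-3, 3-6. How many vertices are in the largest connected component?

1 is isolated — a component by itself.
5 is isolated — a component by itself.
Starting from 4 we can reach 4, 7, 8. That is one component of size 3.
Starting from 2 we can reach 2, 3, 6. That is one component of size 3.
The largest has 3 vertices.

3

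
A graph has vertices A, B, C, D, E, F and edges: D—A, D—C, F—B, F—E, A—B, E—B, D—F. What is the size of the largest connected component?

Starting from A we can reach A, B, C, D, E, F. That is one component of size 6.
The largest has 6 vertices.

6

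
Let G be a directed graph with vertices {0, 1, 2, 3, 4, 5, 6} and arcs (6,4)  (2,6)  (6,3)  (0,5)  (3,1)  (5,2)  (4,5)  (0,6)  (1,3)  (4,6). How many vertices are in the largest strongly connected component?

4

{2, 4, 5, 6} are all mutually reachable — one SCC of size 4.
{1, 3} are all mutually reachable — one SCC of size 2.
{0} is an SCC by itself.
The largest has 4 vertices.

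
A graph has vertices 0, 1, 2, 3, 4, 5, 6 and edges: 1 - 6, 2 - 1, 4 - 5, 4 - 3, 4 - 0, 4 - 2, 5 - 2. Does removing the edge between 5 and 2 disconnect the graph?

No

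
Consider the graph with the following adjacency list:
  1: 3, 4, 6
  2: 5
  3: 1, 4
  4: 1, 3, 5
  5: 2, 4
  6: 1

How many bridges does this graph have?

3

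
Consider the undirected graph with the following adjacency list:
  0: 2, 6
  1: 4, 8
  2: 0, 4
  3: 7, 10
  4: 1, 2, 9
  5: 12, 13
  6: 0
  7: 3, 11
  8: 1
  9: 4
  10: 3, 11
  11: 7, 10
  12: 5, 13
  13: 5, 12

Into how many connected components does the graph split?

3

Starting from 5 we can reach 5, 12, 13. That is one component of size 3.
Starting from 3 we can reach 3, 7, 10, 11. That is one component of size 4.
Starting from 0 we can reach 0, 1, 2, 4, 6, 8, 9. That is one component of size 7.
Total: 3 components.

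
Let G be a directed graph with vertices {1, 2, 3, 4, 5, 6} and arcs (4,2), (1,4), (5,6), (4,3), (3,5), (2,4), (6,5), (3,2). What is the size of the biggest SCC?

3

{2, 3, 4} are all mutually reachable — one SCC of size 3.
{5, 6} are all mutually reachable — one SCC of size 2.
{1} is an SCC by itself.
The largest has 3 vertices.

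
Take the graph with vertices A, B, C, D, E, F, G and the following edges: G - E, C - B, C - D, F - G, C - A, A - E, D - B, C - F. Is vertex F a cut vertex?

No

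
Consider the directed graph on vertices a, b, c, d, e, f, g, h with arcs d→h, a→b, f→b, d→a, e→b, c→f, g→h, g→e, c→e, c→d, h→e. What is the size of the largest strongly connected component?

1

{f} is an SCC by itself.
{b} is an SCC by itself.
{d} is an SCC by itself.
{e} is an SCC by itself.
{c} is an SCC by itself.
(and 3 more singleton SCCs)
The largest has 1 vertex.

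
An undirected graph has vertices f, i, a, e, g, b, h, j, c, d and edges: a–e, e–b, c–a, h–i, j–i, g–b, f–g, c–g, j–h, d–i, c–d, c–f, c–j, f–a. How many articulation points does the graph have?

1

Removing c increases the component count from 1 to 2, so c is a cut vertex.
By contrast removing g leaves 1 component; it is not a cut vertex. No other vertex is a cut vertex either.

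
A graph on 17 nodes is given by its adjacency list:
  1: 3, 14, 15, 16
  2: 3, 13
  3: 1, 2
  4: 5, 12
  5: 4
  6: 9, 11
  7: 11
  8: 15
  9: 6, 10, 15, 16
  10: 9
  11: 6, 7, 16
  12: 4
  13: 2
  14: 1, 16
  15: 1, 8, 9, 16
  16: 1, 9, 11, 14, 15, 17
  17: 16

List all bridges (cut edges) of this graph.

1-3, 10-9, 11-7, 12-4, 13-2, 15-8, 16-17, 2-3, 4-5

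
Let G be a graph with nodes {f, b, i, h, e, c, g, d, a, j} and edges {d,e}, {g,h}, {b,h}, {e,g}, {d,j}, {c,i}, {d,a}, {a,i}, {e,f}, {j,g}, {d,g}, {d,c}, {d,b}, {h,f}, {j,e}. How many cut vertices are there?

1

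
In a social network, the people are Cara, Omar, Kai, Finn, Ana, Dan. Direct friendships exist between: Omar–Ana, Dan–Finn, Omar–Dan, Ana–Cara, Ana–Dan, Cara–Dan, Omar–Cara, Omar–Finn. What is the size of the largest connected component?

5

Kai is isolated — a component by itself.
Starting from Ana we can reach Ana, Dan, Cara, Finn, Omar. That is one component of size 5.
The largest has 5 vertices.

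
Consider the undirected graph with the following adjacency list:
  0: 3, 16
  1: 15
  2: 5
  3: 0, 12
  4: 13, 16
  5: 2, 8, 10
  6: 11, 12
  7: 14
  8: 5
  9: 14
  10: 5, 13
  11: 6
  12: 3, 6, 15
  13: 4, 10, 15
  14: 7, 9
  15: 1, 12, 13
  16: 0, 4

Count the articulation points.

7

Removing 5 increases the component count from 2 to 4, so 5 is a cut vertex.
Removing 6 increases the component count from 2 to 3, so 6 is a cut vertex.
Removing 10 increases the component count from 2 to 3, so 10 is a cut vertex.
Likewise 12, 13, 14, 15 are cut vertices.
By contrast removing 1 leaves 2 components; it is not a cut vertex. No other vertex is a cut vertex either.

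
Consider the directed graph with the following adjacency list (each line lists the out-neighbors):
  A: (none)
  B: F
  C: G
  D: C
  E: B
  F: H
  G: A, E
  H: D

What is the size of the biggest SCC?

{B, C, D, E, F, G, H} are all mutually reachable — one SCC of size 7.
{A} is an SCC by itself.
The largest has 7 vertices.

7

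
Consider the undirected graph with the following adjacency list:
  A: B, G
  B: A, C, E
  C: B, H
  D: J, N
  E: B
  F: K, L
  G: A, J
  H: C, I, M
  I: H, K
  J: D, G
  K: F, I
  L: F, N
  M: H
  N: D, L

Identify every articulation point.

B, H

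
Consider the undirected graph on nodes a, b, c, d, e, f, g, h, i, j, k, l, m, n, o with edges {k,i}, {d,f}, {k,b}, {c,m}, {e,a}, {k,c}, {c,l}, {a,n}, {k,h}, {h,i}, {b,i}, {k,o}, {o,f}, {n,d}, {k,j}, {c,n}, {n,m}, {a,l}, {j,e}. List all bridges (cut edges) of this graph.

none

The edges on the cycle k-j-e-a-l-c-k are not bridges since each lies on that cycle.
Every edge lies on some cycle, so there are no bridges.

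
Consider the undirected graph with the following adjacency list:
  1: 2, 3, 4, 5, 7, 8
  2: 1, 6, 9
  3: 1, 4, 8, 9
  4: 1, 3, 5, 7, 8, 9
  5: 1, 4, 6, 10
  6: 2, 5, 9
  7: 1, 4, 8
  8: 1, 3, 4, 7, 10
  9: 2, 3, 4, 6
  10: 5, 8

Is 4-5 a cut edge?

No

After removing 4-5, the path 4-1-5 still connects them, so the edge is not a bridge.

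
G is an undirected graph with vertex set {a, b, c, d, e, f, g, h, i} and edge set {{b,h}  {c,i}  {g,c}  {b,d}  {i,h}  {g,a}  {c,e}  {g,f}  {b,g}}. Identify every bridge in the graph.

The edges on the cycle b-g-c-i-h-b are not bridges since each lies on that cycle.
But removing a-g disconnects a from g; removing g-f disconnects g from f; removing b-d disconnects b from d; removing c-e disconnects c from e — these are bridges.

a-g, b-d, c-e, f-g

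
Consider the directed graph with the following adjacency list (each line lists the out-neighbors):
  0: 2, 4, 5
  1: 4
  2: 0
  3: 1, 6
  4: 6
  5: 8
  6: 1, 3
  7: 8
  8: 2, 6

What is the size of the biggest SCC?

4

{1, 3, 4, 6} are all mutually reachable — one SCC of size 4.
{0, 2, 5, 8} are all mutually reachable — one SCC of size 4.
{7} is an SCC by itself.
The largest has 4 vertices.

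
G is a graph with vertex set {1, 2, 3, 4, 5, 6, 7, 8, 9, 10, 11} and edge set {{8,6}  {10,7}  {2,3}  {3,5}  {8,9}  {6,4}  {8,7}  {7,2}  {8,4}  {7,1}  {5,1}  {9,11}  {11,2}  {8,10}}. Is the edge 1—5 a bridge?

No

After removing 1—5, the path 1-7-2-3-5 still connects them, so the edge is not a bridge.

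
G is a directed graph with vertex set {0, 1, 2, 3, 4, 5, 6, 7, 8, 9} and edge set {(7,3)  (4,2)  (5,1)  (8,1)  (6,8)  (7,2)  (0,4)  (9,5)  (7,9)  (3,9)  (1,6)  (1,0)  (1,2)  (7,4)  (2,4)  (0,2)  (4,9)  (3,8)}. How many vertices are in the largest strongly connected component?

8

{0, 1, 2, 4, 5, 6, 8, 9} are all mutually reachable — one SCC of size 8.
{7} is an SCC by itself.
{3} is an SCC by itself.
The largest has 8 vertices.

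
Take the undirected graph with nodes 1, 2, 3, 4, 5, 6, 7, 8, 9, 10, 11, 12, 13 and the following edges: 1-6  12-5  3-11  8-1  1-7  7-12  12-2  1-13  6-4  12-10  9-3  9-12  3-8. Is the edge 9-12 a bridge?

After removing 9-12, the path 9-3-8-1-7-12 still connects them, so the edge is not a bridge.

No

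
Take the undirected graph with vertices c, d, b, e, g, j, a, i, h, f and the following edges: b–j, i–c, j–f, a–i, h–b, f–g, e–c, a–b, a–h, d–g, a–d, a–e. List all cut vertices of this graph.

Removing a increases the component count from 1 to 2, so a is a cut vertex.
By contrast removing e leaves 1 component; it is not a cut vertex. No other vertex is a cut vertex either.

a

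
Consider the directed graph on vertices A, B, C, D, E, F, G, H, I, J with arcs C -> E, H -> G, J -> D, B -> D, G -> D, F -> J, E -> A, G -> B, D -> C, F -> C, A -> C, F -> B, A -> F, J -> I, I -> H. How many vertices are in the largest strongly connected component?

{A, B, C, D, E, F, G, H, I, J} are all mutually reachable — one SCC of size 10.
The largest has 10 vertices.

10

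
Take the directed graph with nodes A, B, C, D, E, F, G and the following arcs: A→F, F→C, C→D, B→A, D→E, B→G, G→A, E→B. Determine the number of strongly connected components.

1

{A, B, C, D, E, F, G} are all mutually reachable — one SCC of size 7.
That gives 1 strongly connected component.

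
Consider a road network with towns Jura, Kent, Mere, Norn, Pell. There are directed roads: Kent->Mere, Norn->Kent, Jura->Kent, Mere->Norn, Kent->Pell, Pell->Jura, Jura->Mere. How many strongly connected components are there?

{Jura, Kent, Mere, Norn, Pell} are all mutually reachable — one SCC of size 5.
That gives 1 strongly connected component.

1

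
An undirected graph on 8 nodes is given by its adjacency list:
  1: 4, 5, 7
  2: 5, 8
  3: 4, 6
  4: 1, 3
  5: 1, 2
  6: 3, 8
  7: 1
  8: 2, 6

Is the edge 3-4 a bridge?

No

After removing 3-4, the path 3-6-8-2-5-1-4 still connects them, so the edge is not a bridge.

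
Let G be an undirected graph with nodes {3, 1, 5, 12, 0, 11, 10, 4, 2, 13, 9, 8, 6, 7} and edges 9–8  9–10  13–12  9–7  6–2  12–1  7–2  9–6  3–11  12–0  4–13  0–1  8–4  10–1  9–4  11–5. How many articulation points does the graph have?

Removing 9 increases the component count from 2 to 3, so 9 is a cut vertex.
Removing 11 increases the component count from 2 to 3, so 11 is a cut vertex.
By contrast removing 8 leaves 2 components; it is not a cut vertex. No other vertex is a cut vertex either.

2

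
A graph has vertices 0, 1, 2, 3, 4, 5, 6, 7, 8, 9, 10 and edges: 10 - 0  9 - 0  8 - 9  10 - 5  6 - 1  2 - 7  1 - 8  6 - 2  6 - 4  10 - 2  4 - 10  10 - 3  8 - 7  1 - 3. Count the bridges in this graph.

1

The edges on the cycle 6-1-8-9-0-10-4-6 are not bridges since each lies on that cycle.
But removing 5 - 10 disconnects 5 from 10 — this is a bridge.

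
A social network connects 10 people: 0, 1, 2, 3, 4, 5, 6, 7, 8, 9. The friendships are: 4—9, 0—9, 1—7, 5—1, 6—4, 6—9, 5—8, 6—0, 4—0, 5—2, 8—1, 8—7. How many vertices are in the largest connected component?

5

3 is isolated — a component by itself.
Starting from 0 we can reach 0, 4, 6, 9. That is one component of size 4.
Starting from 1 we can reach 1, 2, 5, 7, 8. That is one component of size 5.
The largest has 5 vertices.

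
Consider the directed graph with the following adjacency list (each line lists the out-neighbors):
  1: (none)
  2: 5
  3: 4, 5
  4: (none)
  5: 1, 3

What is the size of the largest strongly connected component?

{3, 5} are all mutually reachable — one SCC of size 2.
{1} is an SCC by itself.
{2} is an SCC by itself.
{4} is an SCC by itself.
The largest has 2 vertices.

2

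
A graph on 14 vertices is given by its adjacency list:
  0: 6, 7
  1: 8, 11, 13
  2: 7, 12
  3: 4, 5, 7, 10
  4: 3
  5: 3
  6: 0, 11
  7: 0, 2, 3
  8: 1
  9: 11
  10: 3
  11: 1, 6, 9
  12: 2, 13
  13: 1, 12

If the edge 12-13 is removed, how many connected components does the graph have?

12 and 13 are still connected via 12-2-7-0-6-11-1-13, so the component count stays at 1.

1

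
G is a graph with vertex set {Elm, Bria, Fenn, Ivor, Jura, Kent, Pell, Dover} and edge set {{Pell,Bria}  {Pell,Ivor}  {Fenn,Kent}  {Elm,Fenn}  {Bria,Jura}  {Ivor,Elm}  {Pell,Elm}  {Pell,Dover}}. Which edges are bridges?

Bria-Jura, Bria-Pell, Dover-Pell, Elm-Fenn, Fenn-Kent

The edges on the cycle Pell-Ivor-Elm-Pell are not bridges since each lies on that cycle.
But removing Elm–Fenn disconnects Elm from Fenn; removing Bria–Jura disconnects Bria from Jura; removing Fenn–Kent disconnects Fenn from Kent; removing Pell–Bria disconnects Pell from Bria — these are bridges.
In total 5 edges are bridges.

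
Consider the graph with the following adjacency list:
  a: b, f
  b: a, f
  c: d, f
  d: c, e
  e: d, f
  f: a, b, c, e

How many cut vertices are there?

1

Removing f increases the component count from 1 to 2, so f is a cut vertex.
By contrast removing a leaves 1 component; it is not a cut vertex. No other vertex is a cut vertex either.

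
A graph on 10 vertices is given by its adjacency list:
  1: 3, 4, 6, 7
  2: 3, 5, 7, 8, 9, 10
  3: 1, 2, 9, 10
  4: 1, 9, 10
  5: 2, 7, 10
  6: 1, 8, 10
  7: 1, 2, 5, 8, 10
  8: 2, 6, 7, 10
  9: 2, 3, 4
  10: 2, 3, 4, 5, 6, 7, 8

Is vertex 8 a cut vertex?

Deleting 8 leaves 1 component (was 1) (its neighbors 2, 6, 7, 10 remain connected to each other), so 8 is not a cut vertex.

No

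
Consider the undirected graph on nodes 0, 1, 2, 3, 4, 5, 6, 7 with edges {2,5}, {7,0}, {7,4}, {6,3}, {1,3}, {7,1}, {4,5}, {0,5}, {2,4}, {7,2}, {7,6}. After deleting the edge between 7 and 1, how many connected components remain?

1

7 and 1 are still connected via 7-6-3-1, so the component count stays at 1.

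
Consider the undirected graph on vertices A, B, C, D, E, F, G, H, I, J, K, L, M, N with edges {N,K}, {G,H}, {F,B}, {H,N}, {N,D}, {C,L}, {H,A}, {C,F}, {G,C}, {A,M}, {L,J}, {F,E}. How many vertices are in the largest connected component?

I is isolated — a component by itself.
Starting from A we can reach A, B, C, D, E, F, G, H, J, K, L, M, N. That is one component of size 13.
The largest has 13 vertices.

13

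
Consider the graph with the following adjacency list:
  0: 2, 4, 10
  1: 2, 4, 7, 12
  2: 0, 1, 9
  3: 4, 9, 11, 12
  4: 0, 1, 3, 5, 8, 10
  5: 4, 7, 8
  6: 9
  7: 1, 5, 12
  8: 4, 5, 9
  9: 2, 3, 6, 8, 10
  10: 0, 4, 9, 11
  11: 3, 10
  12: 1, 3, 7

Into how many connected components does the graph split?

1

Starting from 0 we can reach 0, 1, 2, 3, 4, 5, 6, 7, 8, 9, 10, 11, 12. That is one component of size 13.
Total: 1 component.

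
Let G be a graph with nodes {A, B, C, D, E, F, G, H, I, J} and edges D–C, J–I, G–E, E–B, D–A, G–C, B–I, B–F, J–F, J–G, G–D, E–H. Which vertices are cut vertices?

D, E, G

Removing D increases the component count from 1 to 2, so D is a cut vertex.
Removing E increases the component count from 1 to 2, so E is a cut vertex.
Removing G increases the component count from 1 to 2, so G is a cut vertex.
By contrast removing F leaves 1 component; it is not a cut vertex. No other vertex is a cut vertex either.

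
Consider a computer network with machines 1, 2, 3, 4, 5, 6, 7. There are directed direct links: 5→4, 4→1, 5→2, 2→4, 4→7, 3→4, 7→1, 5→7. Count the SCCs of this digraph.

7

{1} is an SCC by itself.
{2} is an SCC by itself.
{7} is an SCC by itself.
{3} is an SCC by itself.
{5} is an SCC by itself.
(and 2 more singleton SCCs)
That gives 7 strongly connected components.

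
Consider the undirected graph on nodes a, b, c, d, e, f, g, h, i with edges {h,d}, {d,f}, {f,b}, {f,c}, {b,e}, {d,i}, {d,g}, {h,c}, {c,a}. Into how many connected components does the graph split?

Starting from a we can reach a, b, c, d, e, f, g, h, i. That is one component of size 9.
Total: 1 component.

1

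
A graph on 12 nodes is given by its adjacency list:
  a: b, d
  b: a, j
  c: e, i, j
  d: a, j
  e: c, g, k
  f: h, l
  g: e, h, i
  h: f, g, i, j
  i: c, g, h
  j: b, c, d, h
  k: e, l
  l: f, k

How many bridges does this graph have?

0

The edges on the cycle c-i-g-e-c are not bridges since each lies on that cycle.
Every edge lies on some cycle, so there are no bridges.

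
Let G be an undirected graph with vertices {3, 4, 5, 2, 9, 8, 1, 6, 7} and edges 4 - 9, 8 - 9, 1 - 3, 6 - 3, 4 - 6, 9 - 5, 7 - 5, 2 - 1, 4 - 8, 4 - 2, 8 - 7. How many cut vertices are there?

1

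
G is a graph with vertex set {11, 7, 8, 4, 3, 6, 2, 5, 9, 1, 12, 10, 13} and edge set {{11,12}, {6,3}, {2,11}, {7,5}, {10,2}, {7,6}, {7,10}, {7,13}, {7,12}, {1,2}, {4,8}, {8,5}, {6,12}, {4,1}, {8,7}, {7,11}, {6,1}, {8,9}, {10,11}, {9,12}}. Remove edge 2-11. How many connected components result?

2 and 11 are still connected via 2-10-11, so the component count stays at 1.

1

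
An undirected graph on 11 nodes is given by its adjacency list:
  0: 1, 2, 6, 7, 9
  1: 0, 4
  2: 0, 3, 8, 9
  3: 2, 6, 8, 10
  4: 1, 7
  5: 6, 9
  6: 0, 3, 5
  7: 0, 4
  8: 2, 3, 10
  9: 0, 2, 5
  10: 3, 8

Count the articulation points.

1

Removing 0 increases the component count from 1 to 2, so 0 is a cut vertex.
By contrast removing 1 leaves 1 component; it is not a cut vertex. No other vertex is a cut vertex either.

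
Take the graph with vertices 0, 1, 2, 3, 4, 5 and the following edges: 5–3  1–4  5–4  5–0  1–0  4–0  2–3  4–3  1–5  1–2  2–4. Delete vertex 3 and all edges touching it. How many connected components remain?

1

With 3 gone, the remaining components are: {0, 1, 2, 4, 5}.
That is 1 component.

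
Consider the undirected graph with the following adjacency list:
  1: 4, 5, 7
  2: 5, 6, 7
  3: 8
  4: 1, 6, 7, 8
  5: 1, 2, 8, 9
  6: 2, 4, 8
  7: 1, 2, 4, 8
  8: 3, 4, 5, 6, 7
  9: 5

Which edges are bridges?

3-8, 5-9

The edges on the cycle 5-2-7-4-1-5 are not bridges since each lies on that cycle.
But removing 9-5 disconnects 9 from 5; removing 3-8 disconnects 3 from 8 — these are bridges.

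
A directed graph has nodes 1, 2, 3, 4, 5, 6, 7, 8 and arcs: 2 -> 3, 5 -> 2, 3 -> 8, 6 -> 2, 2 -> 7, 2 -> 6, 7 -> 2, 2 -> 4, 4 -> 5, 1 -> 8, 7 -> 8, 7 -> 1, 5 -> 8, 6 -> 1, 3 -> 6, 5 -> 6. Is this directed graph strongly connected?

There is no directed path from 1 to 5, so the graph is not strongly connected.

No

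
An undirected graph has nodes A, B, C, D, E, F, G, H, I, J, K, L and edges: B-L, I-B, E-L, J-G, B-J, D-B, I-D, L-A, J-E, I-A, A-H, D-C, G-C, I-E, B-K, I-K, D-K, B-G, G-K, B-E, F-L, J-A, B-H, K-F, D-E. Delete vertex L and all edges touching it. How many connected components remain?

1

With L gone, the remaining components are: {A, B, C, D, E, F, G, H, I, J, K}.
That is 1 component.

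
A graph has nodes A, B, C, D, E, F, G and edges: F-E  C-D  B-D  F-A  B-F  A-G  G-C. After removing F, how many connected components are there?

2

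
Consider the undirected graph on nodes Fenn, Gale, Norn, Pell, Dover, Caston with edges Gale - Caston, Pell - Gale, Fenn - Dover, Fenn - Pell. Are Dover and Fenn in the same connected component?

From Dover we can reach Fenn, Gale, Pell, Dover, Caston, which includes Fenn.

Yes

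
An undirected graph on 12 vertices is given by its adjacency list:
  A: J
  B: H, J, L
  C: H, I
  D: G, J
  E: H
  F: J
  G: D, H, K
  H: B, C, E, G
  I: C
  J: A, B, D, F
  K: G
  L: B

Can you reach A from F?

From F we can reach A, B, C, D, E, F, G, H, I, J, K, L, which includes A.

Yes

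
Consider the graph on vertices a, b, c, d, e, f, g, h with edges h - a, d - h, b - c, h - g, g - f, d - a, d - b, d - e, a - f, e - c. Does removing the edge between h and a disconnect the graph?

After removing h - a, the path h-d-a still connects them, so the edge is not a bridge.

No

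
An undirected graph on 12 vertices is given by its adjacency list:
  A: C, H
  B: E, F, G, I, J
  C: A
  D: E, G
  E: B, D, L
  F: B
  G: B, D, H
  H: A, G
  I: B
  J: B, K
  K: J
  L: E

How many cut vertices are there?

Removing A increases the component count from 1 to 2, so A is a cut vertex.
Removing B increases the component count from 1 to 4, so B is a cut vertex.
Removing E increases the component count from 1 to 2, so E is a cut vertex.
Likewise G, H, J are cut vertices.
By contrast removing D leaves 1 component; it is not a cut vertex. No other vertex is a cut vertex either.

6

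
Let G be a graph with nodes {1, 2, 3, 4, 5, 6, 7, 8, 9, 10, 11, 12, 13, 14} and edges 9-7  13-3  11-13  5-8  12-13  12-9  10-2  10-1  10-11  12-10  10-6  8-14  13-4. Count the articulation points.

5

Removing 8 increases the component count from 2 to 3, so 8 is a cut vertex.
Removing 9 increases the component count from 2 to 3, so 9 is a cut vertex.
Removing 10 increases the component count from 2 to 5, so 10 is a cut vertex.
Likewise 12, 13 are cut vertices.
By contrast removing 5 leaves 2 components; it is not a cut vertex. No other vertex is a cut vertex either.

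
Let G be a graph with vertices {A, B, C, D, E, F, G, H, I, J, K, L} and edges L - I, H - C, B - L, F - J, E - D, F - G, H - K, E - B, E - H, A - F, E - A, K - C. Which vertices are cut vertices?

A, B, E, F, H, L

Removing A increases the component count from 1 to 2, so A is a cut vertex.
Removing B increases the component count from 1 to 2, so B is a cut vertex.
Removing E increases the component count from 1 to 4, so E is a cut vertex.
Likewise F, H, L are cut vertices.
By contrast removing J leaves 1 component; it is not a cut vertex. No other vertex is a cut vertex either.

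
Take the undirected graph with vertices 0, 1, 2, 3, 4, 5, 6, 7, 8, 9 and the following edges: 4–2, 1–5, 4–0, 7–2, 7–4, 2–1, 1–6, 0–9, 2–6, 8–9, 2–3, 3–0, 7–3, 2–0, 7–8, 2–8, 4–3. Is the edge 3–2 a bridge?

After removing 3–2, the path 3-7-2 still connects them, so the edge is not a bridge.

No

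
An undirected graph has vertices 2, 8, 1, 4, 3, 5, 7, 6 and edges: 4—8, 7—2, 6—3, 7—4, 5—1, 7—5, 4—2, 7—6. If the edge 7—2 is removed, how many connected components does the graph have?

1

7 and 2 are still connected via 7-4-2, so the component count stays at 1.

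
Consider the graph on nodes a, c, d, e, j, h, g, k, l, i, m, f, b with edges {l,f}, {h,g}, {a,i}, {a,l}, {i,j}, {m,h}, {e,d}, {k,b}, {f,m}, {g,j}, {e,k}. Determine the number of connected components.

c is isolated — a component by itself.
Starting from b we can reach b, d, e, k. That is one component of size 4.
Starting from a we can reach a, f, g, h, i, j, l, m. That is one component of size 8.
Total: 3 components.

3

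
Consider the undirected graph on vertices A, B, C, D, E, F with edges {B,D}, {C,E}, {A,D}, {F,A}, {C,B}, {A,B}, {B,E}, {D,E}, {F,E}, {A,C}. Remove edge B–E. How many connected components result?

B and E are still connected via B-C-E, so the component count stays at 1.

1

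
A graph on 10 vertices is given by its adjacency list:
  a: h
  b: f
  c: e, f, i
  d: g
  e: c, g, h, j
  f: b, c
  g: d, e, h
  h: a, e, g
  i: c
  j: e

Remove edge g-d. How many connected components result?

Before removal there is 1 component.
g-d is a bridge — removing it separates g's side from d's side.
After removal: 2 components.

2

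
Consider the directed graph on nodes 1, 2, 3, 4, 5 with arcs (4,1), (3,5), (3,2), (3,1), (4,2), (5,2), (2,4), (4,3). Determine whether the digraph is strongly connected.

There is no directed path from 1 to 5, so the graph is not strongly connected.

No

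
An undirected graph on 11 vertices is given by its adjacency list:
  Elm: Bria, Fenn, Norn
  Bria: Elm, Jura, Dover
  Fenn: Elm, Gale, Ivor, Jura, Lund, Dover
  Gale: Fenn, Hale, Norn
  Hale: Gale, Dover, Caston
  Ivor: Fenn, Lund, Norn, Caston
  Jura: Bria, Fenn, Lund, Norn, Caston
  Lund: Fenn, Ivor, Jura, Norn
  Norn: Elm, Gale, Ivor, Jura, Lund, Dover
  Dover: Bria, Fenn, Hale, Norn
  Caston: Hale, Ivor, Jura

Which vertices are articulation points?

Removing Fenn, for instance, still leaves 1 component. No single vertex removal increases the component count — the graph has no articulation points.

none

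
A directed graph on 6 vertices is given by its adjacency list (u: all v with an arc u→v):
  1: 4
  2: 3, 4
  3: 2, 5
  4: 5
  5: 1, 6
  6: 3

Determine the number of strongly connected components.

{1, 2, 3, 4, 5, 6} are all mutually reachable — one SCC of size 6.
That gives 1 strongly connected component.

1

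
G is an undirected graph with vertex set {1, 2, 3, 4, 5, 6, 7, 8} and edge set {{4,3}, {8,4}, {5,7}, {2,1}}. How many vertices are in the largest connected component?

3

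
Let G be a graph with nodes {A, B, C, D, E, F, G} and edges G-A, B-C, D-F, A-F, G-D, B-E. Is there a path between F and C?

No

The component containing F is {A, D, F, G}, and C is not in it.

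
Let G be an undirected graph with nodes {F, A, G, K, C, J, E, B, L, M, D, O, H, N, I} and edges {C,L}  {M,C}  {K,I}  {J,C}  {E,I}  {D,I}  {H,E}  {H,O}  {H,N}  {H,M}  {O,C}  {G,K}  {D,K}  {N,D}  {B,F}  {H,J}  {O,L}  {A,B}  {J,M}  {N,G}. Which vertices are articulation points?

B, H

Removing B increases the component count from 2 to 3, so B is a cut vertex.
Removing H increases the component count from 2 to 3, so H is a cut vertex.
By contrast removing G leaves 2 components; it is not a cut vertex. No other vertex is a cut vertex either.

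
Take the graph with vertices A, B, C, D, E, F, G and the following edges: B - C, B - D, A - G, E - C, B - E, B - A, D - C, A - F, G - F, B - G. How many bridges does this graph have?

The edges on the cycle B-A-F-G-B are not bridges since each lies on that cycle.
Every edge lies on some cycle, so there are no bridges.

0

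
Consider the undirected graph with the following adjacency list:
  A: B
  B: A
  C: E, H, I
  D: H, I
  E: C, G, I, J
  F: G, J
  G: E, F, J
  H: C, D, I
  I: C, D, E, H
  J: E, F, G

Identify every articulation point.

Removing E increases the component count from 2 to 3, so E is a cut vertex.
By contrast removing F leaves 2 components; it is not a cut vertex. No other vertex is a cut vertex either.

E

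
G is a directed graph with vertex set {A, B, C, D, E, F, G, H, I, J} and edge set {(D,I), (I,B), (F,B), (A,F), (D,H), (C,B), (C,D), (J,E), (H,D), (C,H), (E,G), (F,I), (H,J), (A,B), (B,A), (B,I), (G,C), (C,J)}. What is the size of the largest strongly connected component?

6

{C, D, E, G, H, J} are all mutually reachable — one SCC of size 6.
{A, B, F, I} are all mutually reachable — one SCC of size 4.
The largest has 6 vertices.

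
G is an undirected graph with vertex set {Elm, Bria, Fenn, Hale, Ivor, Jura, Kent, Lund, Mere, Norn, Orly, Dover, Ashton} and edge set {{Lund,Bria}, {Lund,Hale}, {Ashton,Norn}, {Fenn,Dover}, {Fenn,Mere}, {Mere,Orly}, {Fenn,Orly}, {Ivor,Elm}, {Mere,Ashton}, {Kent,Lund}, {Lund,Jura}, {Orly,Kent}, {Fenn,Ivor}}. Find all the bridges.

Ashton-Mere, Ashton-Norn, Bria-Lund, Dover-Fenn, Elm-Ivor, Fenn-Ivor, Hale-Lund, Jura-Lund, Kent-Lund, Kent-Orly

The edges on the cycle Fenn-Mere-Orly-Fenn are not bridges since each lies on that cycle.
But removing Mere - Ashton disconnects Mere from Ashton; removing Fenn - Dover disconnects Fenn from Dover; removing Orly - Kent disconnects Orly from Kent; removing Ivor - Elm disconnects Ivor from Elm — these are bridges.
In total 10 edges are bridges.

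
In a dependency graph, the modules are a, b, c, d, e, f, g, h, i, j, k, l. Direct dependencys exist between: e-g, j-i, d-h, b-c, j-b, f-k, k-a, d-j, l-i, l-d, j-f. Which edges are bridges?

The edges on the cycle l-d-j-i-l are not bridges since each lies on that cycle.
But removing f-k disconnects f from k; removing d-h disconnects d from h; removing k-a disconnects k from a; removing j-b disconnects j from b — these are bridges.
In total 7 edges are bridges.

a-k, b-c, b-j, d-h, e-g, f-j, f-k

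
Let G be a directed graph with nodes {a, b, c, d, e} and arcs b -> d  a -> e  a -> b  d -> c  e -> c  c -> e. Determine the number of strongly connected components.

{c, e} are all mutually reachable — one SCC of size 2.
{b} is an SCC by itself.
{a} is an SCC by itself.
{d} is an SCC by itself.
That gives 4 strongly connected components.

4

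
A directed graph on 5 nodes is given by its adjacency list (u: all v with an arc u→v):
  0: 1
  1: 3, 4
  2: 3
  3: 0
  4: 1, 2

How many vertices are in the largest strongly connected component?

5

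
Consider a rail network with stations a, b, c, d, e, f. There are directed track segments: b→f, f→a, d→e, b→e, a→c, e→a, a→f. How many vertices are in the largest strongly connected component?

2

{a, f} are all mutually reachable — one SCC of size 2.
{e} is an SCC by itself.
{c} is an SCC by itself.
{d} is an SCC by itself.
{b} is an SCC by itself.
The largest has 2 vertices.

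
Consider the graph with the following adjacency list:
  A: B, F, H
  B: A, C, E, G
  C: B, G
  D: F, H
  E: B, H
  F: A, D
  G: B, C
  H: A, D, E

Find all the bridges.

The edges on the cycle B-G-C-B are not bridges since each lies on that cycle.
Every edge lies on some cycle, so there are no bridges.

none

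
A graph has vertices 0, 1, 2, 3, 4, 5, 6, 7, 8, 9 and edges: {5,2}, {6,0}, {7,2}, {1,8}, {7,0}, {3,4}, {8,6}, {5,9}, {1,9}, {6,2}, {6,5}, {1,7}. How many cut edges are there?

1

The edges on the cycle 1-8-6-5-9-1 are not bridges since each lies on that cycle.
But removing 3-4 disconnects 3 from 4 — this is a bridge.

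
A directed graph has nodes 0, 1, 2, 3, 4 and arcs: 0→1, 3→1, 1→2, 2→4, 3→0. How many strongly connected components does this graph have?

5

{3} is an SCC by itself.
{1} is an SCC by itself.
{2} is an SCC by itself.
{0} is an SCC by itself.
{4} is an SCC by itself.
That gives 5 strongly connected components.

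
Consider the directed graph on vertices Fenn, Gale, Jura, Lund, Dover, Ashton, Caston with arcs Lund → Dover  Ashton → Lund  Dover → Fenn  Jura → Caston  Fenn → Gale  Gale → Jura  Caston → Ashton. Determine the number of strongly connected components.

1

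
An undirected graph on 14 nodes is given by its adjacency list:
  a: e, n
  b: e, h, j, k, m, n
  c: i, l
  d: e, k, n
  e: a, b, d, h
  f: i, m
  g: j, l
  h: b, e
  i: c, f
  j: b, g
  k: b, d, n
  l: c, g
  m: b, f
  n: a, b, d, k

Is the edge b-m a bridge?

After removing b-m, the path b-j-g-l-c-i-f-m still connects them, so the edge is not a bridge.

No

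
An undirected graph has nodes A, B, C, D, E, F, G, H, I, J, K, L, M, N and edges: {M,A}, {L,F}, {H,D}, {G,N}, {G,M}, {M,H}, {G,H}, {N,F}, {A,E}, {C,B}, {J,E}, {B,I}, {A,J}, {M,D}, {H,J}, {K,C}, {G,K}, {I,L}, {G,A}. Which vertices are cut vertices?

G

Removing G increases the component count from 1 to 2, so G is a cut vertex.
By contrast removing N leaves 1 component; it is not a cut vertex. No other vertex is a cut vertex either.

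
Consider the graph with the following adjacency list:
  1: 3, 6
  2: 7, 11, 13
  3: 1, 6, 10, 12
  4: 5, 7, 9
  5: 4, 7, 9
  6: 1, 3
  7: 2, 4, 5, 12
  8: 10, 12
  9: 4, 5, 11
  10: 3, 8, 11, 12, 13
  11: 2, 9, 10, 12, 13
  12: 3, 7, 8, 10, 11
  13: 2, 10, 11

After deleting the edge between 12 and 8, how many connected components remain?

1

12 and 8 are still connected via 12-10-8, so the component count stays at 1.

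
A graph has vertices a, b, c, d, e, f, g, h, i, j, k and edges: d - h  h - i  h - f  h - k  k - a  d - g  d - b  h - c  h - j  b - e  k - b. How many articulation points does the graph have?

4

Removing b increases the component count from 1 to 2, so b is a cut vertex.
Removing d increases the component count from 1 to 2, so d is a cut vertex.
Removing h increases the component count from 1 to 5, so h is a cut vertex.
Likewise k is a cut vertex.
By contrast removing j leaves 1 component; it is not a cut vertex. No other vertex is a cut vertex either.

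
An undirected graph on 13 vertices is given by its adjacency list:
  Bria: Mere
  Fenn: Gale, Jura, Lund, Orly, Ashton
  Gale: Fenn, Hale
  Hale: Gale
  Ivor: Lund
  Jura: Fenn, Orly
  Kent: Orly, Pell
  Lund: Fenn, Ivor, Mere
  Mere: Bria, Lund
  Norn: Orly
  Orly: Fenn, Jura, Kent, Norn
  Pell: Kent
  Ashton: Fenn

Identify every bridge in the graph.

Ashton-Fenn, Bria-Mere, Fenn-Gale, Fenn-Lund, Gale-Hale, Ivor-Lund, Kent-Orly, Kent-Pell, Lund-Mere, Norn-Orly

The edges on the cycle Jura-Orly-Fenn-Jura are not bridges since each lies on that cycle.
But removing Fenn-Lund disconnects Fenn from Lund; removing Mere-Lund disconnects Mere from Lund; removing Mere-Bria disconnects Mere from Bria; removing Fenn-Ashton disconnects Fenn from Ashton — these are bridges.
In total 10 edges are bridges.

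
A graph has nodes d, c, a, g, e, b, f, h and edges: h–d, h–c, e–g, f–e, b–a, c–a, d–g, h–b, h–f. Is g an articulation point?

No

Deleting g leaves 1 component (was 1) (its neighbors d, e remain connected to each other), so g is not a cut vertex.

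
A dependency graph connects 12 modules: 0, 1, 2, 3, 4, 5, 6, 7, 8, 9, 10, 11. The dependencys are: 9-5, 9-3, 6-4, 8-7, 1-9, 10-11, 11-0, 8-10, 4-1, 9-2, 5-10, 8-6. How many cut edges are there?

The edges on the cycle 8-6-4-1-9-5-10-8 are not bridges since each lies on that cycle.
But removing 8-7 disconnects 8 from 7; removing 10-11 disconnects 10 from 11; removing 0-11 disconnects 0 from 11; removing 2-9 disconnects 2 from 9 — these are bridges.
In total 5 edges are bridges.

5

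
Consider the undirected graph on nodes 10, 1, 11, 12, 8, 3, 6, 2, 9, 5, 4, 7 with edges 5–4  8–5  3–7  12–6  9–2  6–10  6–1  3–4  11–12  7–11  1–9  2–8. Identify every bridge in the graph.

The edges on the cycle 3-7-11-12-6-1-9-2-8-5-4-3 are not bridges since each lies on that cycle.
But removing 10–6 disconnects 10 from 6 — this is a bridge.

10-6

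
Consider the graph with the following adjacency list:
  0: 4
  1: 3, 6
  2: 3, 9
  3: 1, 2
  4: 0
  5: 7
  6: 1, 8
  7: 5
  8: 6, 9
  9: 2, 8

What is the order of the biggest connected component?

Starting from 0 we can reach 0, 4. That is one component of size 2.
Starting from 5 we can reach 5, 7. That is one component of size 2.
Starting from 1 we can reach 1, 2, 3, 6, 8, 9. That is one component of size 6.
The largest has 6 vertices.

6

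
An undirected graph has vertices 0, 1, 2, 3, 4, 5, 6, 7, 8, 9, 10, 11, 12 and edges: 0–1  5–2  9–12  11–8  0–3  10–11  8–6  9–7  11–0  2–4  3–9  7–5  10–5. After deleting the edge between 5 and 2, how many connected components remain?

Before removal there is 1 component.
5–2 is a bridge — removing it separates 5's side from 2's side.
After removal: 2 components.

2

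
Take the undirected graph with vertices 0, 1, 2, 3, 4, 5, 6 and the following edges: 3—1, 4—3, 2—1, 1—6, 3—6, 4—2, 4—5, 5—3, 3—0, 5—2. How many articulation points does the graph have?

1

Removing 3 increases the component count from 1 to 2, so 3 is a cut vertex.
By contrast removing 1 leaves 1 component; it is not a cut vertex. No other vertex is a cut vertex either.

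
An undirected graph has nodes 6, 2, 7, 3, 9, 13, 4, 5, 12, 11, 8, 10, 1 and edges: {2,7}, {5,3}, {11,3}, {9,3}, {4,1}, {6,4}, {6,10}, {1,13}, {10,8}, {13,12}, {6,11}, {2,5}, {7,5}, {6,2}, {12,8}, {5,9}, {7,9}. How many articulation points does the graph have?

1

Removing 6 increases the component count from 1 to 2, so 6 is a cut vertex.
By contrast removing 2 leaves 1 component; it is not a cut vertex. No other vertex is a cut vertex either.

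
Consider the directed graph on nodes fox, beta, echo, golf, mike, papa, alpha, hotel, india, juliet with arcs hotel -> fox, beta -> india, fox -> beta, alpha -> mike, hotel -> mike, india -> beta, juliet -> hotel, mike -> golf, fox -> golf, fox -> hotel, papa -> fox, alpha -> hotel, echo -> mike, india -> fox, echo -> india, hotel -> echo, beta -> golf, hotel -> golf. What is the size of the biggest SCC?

{fox, beta, echo, hotel, india} are all mutually reachable — one SCC of size 5.
{alpha} is an SCC by itself.
{golf} is an SCC by itself.
{juliet} is an SCC by itself.
{mike} is an SCC by itself.
(and 1 more singleton SCC)
The largest has 5 vertices.

5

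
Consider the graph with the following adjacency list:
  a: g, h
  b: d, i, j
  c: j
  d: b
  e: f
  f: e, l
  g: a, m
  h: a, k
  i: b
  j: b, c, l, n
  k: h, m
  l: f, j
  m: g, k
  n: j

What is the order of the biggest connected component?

9

Starting from a we can reach a, g, h, k, m. That is one component of size 5.
Starting from b we can reach b, c, d, e, f, i, j, l, n. That is one component of size 9.
The largest has 9 vertices.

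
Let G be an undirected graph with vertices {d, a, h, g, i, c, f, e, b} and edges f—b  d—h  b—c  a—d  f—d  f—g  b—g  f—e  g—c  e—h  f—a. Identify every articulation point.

f

Removing f increases the component count from 2 to 3, so f is a cut vertex.
By contrast removing c leaves 2 components; it is not a cut vertex. No other vertex is a cut vertex either.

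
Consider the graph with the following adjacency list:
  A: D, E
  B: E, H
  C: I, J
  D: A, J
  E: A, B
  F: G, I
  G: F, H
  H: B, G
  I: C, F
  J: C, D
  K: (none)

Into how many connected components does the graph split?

2

K is isolated — a component by itself.
Starting from A we can reach A, B, C, D, E, F, G, H, I, J. That is one component of size 10.
Total: 2 components.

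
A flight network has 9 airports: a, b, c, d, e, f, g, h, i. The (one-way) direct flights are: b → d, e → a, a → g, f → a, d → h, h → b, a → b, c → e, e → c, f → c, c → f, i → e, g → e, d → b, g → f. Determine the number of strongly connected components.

{a, c, e, f, g} are all mutually reachable — one SCC of size 5.
{b, d, h} are all mutually reachable — one SCC of size 3.
{i} is an SCC by itself.
That gives 3 strongly connected components.

3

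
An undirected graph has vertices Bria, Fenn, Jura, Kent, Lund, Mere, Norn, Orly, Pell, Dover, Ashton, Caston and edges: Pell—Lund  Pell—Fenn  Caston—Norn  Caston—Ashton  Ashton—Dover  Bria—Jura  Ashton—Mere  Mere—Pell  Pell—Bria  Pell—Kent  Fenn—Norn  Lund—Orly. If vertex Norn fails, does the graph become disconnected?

Deleting Norn leaves 1 component (was 1) (its neighbors Fenn, Caston remain connected to each other), so Norn is not a cut vertex.

No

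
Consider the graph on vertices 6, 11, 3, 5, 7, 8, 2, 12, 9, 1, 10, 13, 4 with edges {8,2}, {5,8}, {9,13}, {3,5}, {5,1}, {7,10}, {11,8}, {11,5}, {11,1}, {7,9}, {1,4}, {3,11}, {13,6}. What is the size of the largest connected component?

12 is isolated — a component by itself.
Starting from 6 we can reach 6, 7, 9, 10, 13. That is one component of size 5.
Starting from 1 we can reach 1, 2, 3, 4, 5, 8, 11. That is one component of size 7.
The largest has 7 vertices.

7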